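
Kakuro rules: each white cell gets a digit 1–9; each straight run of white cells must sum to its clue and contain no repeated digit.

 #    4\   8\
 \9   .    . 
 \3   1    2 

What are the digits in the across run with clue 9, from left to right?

3 6

3 in 2 cells must be {1,2}; 4 in 2 cells must be {1,3}.
R1C1 = 4 − 1 = 3 completes the 4 down.
R1C2 = 9 − 3 = 6 completes the 9 across.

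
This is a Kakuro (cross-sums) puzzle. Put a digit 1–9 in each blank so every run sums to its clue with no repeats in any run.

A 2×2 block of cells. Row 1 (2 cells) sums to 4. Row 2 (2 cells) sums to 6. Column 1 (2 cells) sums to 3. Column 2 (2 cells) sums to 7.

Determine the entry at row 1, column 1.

1

4 in 2 cells must be {1,3}; 3 in 2 cells must be {1,2}.
The 4 across and the 3 down share only 1, so (1,1) = 1.
(1,2) = 4 − 1 = 3 completes the 4 across.
(2,1) = 3 − 1 = 2 completes the 3 down.
(2,2) = 6 − 2 = 4 completes the 6 across.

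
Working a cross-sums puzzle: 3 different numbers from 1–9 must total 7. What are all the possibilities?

{1,2,4}

3 distinct digits from 1–9 sum between 6 and 24.
Only one set works: {1,2,4}.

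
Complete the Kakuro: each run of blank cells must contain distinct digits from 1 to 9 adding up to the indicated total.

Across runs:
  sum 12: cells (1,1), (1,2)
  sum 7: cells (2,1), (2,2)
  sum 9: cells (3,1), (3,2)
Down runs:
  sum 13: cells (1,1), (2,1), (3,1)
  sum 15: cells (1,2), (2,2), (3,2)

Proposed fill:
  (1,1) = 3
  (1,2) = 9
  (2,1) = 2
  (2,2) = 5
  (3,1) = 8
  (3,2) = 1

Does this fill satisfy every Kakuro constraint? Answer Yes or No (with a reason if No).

Across: 3+9=12; 2+5=7; 8+1=9. Down: 3+2+8=13; 9+5+1=15. No digit repeats within any run.

Yes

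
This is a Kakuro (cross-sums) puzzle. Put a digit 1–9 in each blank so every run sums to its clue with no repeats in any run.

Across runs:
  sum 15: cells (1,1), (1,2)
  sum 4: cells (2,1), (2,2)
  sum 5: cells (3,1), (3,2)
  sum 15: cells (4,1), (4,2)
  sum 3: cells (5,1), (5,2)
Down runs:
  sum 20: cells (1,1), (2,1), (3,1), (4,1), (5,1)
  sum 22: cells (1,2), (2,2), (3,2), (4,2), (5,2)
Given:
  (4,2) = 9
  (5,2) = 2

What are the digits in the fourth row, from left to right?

4 in 2 cells must be {1,3}; 3 in 2 cells must be {1,2}.
(4,1) = 15 − 9 = 6 completes the 15 across.

6 9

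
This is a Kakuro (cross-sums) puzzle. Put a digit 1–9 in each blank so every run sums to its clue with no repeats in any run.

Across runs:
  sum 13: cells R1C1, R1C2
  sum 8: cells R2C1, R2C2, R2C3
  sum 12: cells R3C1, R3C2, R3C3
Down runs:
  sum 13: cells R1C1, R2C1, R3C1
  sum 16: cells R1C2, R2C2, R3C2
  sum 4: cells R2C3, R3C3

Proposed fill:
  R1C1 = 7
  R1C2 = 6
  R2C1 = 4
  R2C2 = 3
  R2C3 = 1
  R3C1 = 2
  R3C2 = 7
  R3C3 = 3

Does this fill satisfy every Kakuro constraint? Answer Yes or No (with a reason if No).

Yes

Across: 7+6=13; 4+3+1=8; 2+7+3=12. Down: 7+4+2=13; 6+3+7=16; 1+3=4. No digit repeats within any run.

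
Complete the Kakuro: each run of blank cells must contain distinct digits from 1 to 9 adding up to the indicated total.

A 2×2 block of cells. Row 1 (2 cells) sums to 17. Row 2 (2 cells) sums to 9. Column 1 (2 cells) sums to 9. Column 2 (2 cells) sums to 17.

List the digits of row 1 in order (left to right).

8 9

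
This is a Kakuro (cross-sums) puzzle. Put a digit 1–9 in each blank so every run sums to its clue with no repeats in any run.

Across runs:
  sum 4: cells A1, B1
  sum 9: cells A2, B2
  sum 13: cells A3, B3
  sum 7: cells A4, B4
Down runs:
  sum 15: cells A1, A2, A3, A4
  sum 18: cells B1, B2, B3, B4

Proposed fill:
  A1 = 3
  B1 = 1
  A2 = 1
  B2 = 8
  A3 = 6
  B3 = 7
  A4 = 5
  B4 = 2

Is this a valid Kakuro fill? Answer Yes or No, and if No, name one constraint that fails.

Across: 3+1=4; 1+8=9; 6+7=13; 5+2=7. Down: 3+1+6+5=15; 1+8+7+2=18. No digit repeats within any run.

Yes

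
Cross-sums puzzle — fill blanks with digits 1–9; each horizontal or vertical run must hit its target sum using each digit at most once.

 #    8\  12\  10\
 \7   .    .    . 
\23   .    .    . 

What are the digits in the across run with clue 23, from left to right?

6 8 9

7 in 3 cells must be {1,2,4}; 23 in 3 cells must be {6,8,9}.
The 7 across and the 12 down share only 4, so R1C2 = 4.
The 23 across and the 8 down share only 6, so R2C1 = 6.
R2C2 = 12 − 4 = 8 completes the 12 down.
R2C3 = 23 − 14 = 9 completes the 23 across.
R1C1 = 8 − 6 = 2 completes the 8 down.
R1C3 = 7 − 6 = 1 completes the 7 across.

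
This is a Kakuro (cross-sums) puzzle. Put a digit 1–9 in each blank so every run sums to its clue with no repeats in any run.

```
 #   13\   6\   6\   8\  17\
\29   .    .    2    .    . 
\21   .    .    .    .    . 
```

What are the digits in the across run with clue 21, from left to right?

6 1 4 2 8

17 in 2 cells must be {8,9}.
R2C3 = 6 − 2 = 4 completes the 6 down.
No cell is forced outright now. R1C2 can only be 4 or 5 (the digits allowed by both its 29 across and its 6 down). If R1C2 = 4: that forces R1C4 = 6, R2C2 = 2, after which R2C4 would have to be in {1,3,5,6,7,8,9} for the 21 across but in {2} for the 8 down — contradiction. So R1C2 = 5.
R1C5 = 9: the only remaining digit allowed by both the 29 across and the 17 down.
R2C2 = 6 − 5 = 1 completes the 6 down.
R2C5 = 17 − 9 = 8 completes the 17 down.
No cell is forced outright now. R2C1 can only be 5 or 6 (the digits allowed by both its 21 across and its 13 down). If R2C1 = 5: then R1C1 would have to be in {6,7} for the 29 across but in {8} for the 13 down — contradiction. So R2C1 = 6.
R1C1 = 13 − 6 = 7 completes the 13 down.
R1C4 = 29 − 23 = 6 completes the 29 across.
R2C4 = 21 − 19 = 2 completes the 21 across.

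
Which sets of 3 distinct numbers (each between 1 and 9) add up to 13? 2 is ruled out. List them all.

{1,3,9}; {1,4,8}; {1,5,7}; {3,4,6}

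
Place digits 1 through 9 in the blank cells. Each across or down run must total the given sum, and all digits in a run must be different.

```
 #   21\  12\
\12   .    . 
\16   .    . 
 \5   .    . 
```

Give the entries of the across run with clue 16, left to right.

9 7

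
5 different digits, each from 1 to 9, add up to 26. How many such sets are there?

5 distinct digits from 1–9 sum between 15 and 35.

11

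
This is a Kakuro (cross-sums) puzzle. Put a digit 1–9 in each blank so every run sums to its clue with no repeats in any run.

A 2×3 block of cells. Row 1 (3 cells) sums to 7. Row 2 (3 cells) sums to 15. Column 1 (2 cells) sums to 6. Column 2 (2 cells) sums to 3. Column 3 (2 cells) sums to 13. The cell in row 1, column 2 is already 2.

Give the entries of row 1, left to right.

1 2 4

7 in 3 cells must be {1,2,4}; 3 in 2 cells must be {1,2}.
Given what's placed, (1,3) must be 4 to fit the 7 across and 13 down.
(2,2) = 3 − 2 = 1 completes the 3 down.
(2,3) = 13 − 4 = 9 completes the 13 down.
(1,1) = 7 − 6 = 1 completes the 7 across.
(2,1) = 15 − 10 = 5 completes the 15 across.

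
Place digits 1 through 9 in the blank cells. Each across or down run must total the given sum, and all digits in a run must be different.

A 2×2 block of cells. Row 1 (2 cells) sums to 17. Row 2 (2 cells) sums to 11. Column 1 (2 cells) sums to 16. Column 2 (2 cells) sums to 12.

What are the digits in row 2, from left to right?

17 in 2 cells must be {8,9}; 16 in 2 cells must be {7,9}.
The 17 across and the 16 down share only 9, so (1,1) = 9.
(1,2) = 17 − 9 = 8 completes the 17 across.
(2,1) = 16 − 9 = 7 completes the 16 down.
(2,2) = 11 − 7 = 4 completes the 11 across.

7, 4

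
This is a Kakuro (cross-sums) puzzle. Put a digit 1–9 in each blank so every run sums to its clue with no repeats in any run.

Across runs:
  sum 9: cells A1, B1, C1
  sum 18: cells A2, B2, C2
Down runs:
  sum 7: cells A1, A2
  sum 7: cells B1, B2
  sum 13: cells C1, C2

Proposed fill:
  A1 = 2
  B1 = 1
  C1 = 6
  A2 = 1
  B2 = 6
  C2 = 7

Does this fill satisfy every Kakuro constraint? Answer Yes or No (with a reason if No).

No — the across run A2–C2 sums to 14, not 18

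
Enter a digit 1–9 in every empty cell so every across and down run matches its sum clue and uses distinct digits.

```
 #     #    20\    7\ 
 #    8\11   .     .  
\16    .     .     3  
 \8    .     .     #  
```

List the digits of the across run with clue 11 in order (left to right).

7 4

R1C3 = 7 − 3 = 4 completes the 7 down.
R1C2 = 11 − 4 = 7 completes the 11 across.
Given what's placed, R3C2 must be 5 to fit the 8 across and 20 down.
R2C2 = 20 − 12 = 8 completes the 20 down.
R3C1 = 8 − 5 = 3 completes the 8 across.
R2C1 = 16 − 11 = 5 completes the 16 across.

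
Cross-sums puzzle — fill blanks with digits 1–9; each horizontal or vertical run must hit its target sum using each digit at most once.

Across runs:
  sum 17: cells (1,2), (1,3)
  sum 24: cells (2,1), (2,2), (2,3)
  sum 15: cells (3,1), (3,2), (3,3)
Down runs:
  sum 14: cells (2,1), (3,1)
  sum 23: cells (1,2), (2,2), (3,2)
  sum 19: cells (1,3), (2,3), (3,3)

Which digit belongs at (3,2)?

6

17 in 2 cells must be {8,9}; 24 in 3 cells must be {7,8,9}; 23 in 3 cells must be {6,8,9}.
Nothing is forced directly, so branch on (2,1), whose candidates are 8 or 9. If (2,1) = 8: that forces (2,2) = 9, (2,3) = 7, (3,1) = 6, (3,2) = 8, after which (3,3) would have to be in {1} for the 15 across but in {3,4,8,9} for the 19 down — contradiction. So (2,1) = 9.
Given what's placed, (2,2) must be 8 to fit the 24 across and 23 down.
(2,3) = 24 − 17 = 7 completes the 24 across.
(3,1) = 14 − 9 = 5 completes the 14 down.
(1,2) = 9: the only remaining digit allowed by both the 17 across and the 23 down.
(1,3) = 17 − 9 = 8 completes the 17 across.
(3,2) = 23 − 17 = 6 completes the 23 down.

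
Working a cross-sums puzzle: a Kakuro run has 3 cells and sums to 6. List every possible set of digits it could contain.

{1,2,3}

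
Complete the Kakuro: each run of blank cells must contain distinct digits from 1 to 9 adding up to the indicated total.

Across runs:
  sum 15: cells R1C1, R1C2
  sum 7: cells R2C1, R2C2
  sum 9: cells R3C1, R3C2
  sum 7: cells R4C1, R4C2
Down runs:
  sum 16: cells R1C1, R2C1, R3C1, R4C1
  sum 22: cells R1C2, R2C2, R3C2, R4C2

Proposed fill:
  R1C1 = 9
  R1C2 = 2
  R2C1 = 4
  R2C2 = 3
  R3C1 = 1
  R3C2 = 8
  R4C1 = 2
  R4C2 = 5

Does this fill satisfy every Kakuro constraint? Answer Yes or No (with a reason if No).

No — the across run R1C1–R1C2 sums to 11, not 15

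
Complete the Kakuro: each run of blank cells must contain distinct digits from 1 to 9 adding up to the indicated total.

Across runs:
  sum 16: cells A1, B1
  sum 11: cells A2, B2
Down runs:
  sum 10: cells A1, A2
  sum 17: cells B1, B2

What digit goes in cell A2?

16 in 2 cells must be {7,9}; 17 in 2 cells must be {8,9}.
The 16 across and the 17 down share only 9, so B1 = 9.
B2 = 17 − 9 = 8 completes the 17 down.
A1 = 16 − 9 = 7 completes the 16 across.
A2 = 11 − 8 = 3 completes the 11 across.

3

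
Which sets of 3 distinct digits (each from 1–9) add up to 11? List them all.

{1,2,8}; {1,3,7}; {1,4,6}; {2,3,6}; {2,4,5}

3 distinct digits from 1–9 sum between 6 and 24.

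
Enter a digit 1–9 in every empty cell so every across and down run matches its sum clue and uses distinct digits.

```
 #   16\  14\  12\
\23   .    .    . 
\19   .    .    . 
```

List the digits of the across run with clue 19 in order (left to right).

7 8 4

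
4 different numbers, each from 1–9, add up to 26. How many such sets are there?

5

4 distinct digits from 1–9 sum between 10 and 30.
Enumerating: {2,7,8,9}, {3,6,8,9}, {4,5,8,9}, {4,6,7,9}, {5,6,7,8}.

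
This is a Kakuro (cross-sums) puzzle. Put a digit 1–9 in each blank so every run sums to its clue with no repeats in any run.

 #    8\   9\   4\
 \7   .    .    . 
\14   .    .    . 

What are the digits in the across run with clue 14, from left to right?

7 in 3 cells must be {1,2,4}; 4 in 2 cells must be {1,3}.
The 7 across and the 4 down share only 1, so R1C3 = 1.
R2C3 = 4 − 1 = 3 completes the 4 down.
Given what's placed, R1C1 must be 2 to fit the 7 across and 8 down.
R1C2 = 7 − 3 = 4 completes the 7 across.
R2C1 = 8 − 2 = 6 completes the 8 down.
R2C2 = 14 − 9 = 5 completes the 14 across.

6 5 3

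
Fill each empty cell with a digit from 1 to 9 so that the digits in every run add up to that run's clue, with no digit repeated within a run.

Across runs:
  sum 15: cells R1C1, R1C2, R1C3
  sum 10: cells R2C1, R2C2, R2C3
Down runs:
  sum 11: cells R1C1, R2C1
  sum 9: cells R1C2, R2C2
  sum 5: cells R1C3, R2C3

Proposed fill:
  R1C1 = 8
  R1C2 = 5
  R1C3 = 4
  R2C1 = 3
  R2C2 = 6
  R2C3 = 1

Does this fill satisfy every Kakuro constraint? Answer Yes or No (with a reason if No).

No — the across run R1C1–R1C3 sums to 17, not 15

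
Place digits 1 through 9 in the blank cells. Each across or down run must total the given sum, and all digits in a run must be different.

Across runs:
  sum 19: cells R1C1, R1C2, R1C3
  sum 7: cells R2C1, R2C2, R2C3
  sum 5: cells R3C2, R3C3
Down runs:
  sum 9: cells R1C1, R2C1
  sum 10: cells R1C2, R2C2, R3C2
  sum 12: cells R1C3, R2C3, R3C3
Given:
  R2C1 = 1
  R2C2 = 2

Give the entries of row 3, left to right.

3 2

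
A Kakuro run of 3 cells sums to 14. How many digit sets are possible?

8

3 distinct digits from 1–9 sum between 6 and 24.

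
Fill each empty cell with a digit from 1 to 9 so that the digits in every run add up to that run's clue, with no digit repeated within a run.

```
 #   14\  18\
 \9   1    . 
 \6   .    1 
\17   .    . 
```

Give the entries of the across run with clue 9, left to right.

17 in 2 cells must be {8,9}.
R1C2 = 9 − 1 = 8 completes the 9 across.
R2C1 = 6 − 1 = 5 completes the 6 across.
R3C1 = 14 − 6 = 8 completes the 14 down.
R3C2 = 17 − 8 = 9 completes the 17 across.

1 8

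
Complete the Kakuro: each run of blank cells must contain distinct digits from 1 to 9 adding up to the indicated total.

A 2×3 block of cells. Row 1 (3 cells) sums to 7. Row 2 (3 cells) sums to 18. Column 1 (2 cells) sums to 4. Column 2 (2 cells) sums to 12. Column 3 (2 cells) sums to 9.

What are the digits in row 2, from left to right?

7 in 3 cells must be {1,2,4}; 4 in 2 cells must be {1,3}.
The 7 across and the 4 down share only 1, so (1,1) = 1.
Given what's placed, (1,2) must be 4 to fit the 7 across and 12 down.
(1,3) = 7 − 5 = 2 completes the 7 across.
(2,1) = 4 − 1 = 3 completes the 4 down.
(2,2) = 12 − 4 = 8 completes the 12 down.
(2,3) = 18 − 11 = 7 completes the 18 across.

3 8 7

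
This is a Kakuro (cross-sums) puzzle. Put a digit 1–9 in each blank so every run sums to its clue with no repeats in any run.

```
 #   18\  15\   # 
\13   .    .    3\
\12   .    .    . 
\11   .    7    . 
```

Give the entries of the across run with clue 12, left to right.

7 3 2

3 in 2 cells must be {1,2}.
Given what's placed, R3C3 must be 1 to fit the 11 across and 3 down.
R2C3 = 3 − 1 = 2 completes the 3 down.
R3C1 = 11 − 8 = 3 completes the 11 across.
No cell is forced outright now. R2C2 can only be 3 or 6 (the digits allowed by both its 12 across and its 15 down). If R2C2 = 6: then R1C2 would have to be in {4,5,6,7,8,9} for the 13 across but in {2} for the 15 down — contradiction. So R2C2 = 3.
R1C2 = 15 − 10 = 5 completes the 15 down.
R2C1 = 12 − 5 = 7 completes the 12 across.
R1C1 = 13 − 5 = 8 completes the 13 across.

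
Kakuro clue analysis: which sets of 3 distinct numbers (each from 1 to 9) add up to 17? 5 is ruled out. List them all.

3 distinct digits from 1–9 sum between 6 and 24.
Dropping sets that contain 5.

{1,7,9}; {2,6,9}; {2,7,8}; {3,6,8}; {4,6,7}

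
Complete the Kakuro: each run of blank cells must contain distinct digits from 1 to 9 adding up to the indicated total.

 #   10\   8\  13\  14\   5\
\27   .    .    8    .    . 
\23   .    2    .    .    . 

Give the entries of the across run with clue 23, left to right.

R1C2 = 8 − 2 = 6 completes the 8 down.
R2C3 = 13 − 8 = 5 completes the 13 down.
Nothing is forced directly, so branch on R1C4, whose candidates are 5 or 9. If R1C4 = 9: then R2C4 would have to be in {1,3,4,6,7,8,9} for the 23 across but in {5} for the 14 down — contradiction. So R1C4 = 5.
Given what's placed, R1C5 must be 1 to fit the 27 across and 5 down.
R2C4 = 14 − 5 = 9 completes the 14 down.
R2C5 = 5 − 1 = 4 completes the 5 down.
R1C1 = 27 − 20 = 7 completes the 27 across.
R2C1 = 23 − 20 = 3 completes the 23 across.

3 2 5 9 4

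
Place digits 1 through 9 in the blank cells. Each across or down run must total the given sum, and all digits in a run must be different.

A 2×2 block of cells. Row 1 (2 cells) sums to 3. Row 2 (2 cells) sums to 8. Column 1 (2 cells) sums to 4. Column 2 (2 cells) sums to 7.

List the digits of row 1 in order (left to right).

1, 2

3 in 2 cells must be {1,2}; 4 in 2 cells must be {1,3}.
The 3 across and the 4 down share only 1, so (1,1) = 1.
(1,2) = 3 − 1 = 2 completes the 3 across.
(2,1) = 4 − 1 = 3 completes the 4 down.
(2,2) = 8 − 3 = 5 completes the 8 across.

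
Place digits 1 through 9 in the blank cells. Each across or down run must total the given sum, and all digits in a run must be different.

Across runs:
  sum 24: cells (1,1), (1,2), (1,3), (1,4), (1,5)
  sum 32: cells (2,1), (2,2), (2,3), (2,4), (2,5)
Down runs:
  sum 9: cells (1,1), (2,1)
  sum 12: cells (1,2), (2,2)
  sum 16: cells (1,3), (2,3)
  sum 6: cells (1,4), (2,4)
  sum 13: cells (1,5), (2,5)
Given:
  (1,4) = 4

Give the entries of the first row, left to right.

16 in 2 cells must be {7,9}.
(2,4) = 6 − 4 = 2 completes the 6 down.
Nothing is forced directly, so branch on (2,2), whose candidates are 7 or 8 or 9. If (2,2) = 7: that forces (1,2) = 5, (1,3) = 7, (1,5) = 6, (2,3) = 9, after which (2,5) would have to be in {6,8} for the 32 across but in {7} for the 13 down — contradiction. If (2,2) = 8: then (1,2) would have to be in {1,2,3,5,6,7,8,9} for the 24 across but in {4} for the 12 down — contradiction. So (2,2) = 9.
(1,2) = 12 − 9 = 3 completes the 12 down.
(2,3) = 7: the only remaining digit allowed by both the 32 across and the 16 down.
(1,3) = 16 − 7 = 9 completes the 16 down.
No cell is forced outright now. (2,1) can only be 6 or 8 (the digits allowed by both its 32 across and its 9 down). If (2,1) = 6: then (1,1) would have to be in {1,2,6,7} for the 24 across but in {3} for the 9 down — contradiction. So (2,1) = 8.
(1,1) = 9 − 8 = 1 completes the 9 down.
(1,5) = 24 − 17 = 7 completes the 24 across.

1 3 9 4 7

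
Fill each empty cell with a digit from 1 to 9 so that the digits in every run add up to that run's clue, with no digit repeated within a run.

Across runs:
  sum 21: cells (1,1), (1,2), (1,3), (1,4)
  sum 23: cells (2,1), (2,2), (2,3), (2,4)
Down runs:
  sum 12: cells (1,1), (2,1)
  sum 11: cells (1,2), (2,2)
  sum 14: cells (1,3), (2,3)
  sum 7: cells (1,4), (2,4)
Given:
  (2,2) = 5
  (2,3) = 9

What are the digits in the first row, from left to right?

9 6 5 1

(1,2) = 11 − 5 = 6 completes the 11 down.
(1,3) = 14 − 9 = 5 completes the 14 down.
Nothing is forced directly, so branch on (2,1), whose candidates are 3 or 7 or 8. If (2,1) = 7: then (1,1) would have to be in {1,2,3,7,8,9} for the 21 across but in {5} for the 12 down — contradiction. If (2,1) = 8: then (1,1) would have to be in {1,2,3,7,8,9} for the 21 across but in {4} for the 12 down — contradiction. So (2,1) = 3.
(1,1) = 12 − 3 = 9 completes the 12 down.
(1,4) = 21 − 20 = 1 completes the 21 across.
(2,4) = 23 − 17 = 6 completes the 23 across.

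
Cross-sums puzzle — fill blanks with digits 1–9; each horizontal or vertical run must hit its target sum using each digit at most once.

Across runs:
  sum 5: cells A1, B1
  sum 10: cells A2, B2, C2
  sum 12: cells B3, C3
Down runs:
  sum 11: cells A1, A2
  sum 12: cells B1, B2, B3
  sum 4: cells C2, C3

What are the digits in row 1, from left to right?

4 in 2 cells must be {1,3}.
The 12 across and the 4 down share only 3, so C3 = 3.
C2 = 4 − 3 = 1 completes the 4 down.
B3 = 12 − 3 = 9 completes the 12 across.
B2 = 2: the only remaining digit allowed by both the 10 across and the 12 down.
B1 = 12 − 11 = 1 completes the 12 down.
A2 = 10 − 3 = 7 completes the 10 across.
A1 = 5 − 1 = 4 completes the 5 across.

4, 1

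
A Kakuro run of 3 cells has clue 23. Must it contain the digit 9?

Yes

The only way to make 23 from 3 distinct digits is {6,8,9}, which contains 9.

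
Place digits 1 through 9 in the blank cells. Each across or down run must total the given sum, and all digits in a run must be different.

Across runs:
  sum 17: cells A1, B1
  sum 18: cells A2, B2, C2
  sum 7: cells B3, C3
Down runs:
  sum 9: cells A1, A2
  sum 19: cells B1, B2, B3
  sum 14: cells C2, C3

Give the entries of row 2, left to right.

17 in 2 cells must be {8,9}.
The 17 across and the 9 down share only 8, so A1 = 8.
B1 = 17 − 8 = 9 completes the 17 across.
A2 = 9 − 8 = 1 completes the 9 down.
B2 = 8: the only remaining digit allowed by both the 18 across and the 19 down.
C2 = 18 − 9 = 9 completes the 18 across.
B3 = 19 − 17 = 2 completes the 19 down.
C3 = 7 − 2 = 5 completes the 7 across.

1 8 9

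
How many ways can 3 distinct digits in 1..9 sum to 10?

4

3 distinct digits from 1–9 sum between 6 and 24.
Enumerating: {1,2,7}, {1,3,6}, {1,4,5}, {2,3,5}.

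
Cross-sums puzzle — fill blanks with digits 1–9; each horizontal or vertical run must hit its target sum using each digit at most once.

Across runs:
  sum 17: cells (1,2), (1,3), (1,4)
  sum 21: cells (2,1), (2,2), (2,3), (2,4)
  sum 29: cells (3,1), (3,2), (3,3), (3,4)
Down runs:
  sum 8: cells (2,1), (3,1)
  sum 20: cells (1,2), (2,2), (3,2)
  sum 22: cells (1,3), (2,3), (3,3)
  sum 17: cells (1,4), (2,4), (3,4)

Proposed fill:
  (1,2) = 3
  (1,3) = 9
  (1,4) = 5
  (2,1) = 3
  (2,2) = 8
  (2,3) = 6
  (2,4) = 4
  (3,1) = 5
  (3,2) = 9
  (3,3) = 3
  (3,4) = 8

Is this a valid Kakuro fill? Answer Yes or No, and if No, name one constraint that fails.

No — the across run (3,1)–(3,4) sums to 25, not 29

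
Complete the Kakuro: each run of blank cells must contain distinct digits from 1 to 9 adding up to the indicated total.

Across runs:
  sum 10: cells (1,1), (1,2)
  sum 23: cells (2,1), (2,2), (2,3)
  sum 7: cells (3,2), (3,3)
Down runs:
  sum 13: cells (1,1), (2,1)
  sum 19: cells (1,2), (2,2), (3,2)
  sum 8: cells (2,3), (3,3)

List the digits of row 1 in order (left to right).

23 in 3 cells must be {6,8,9}.
The 23 across and the 8 down share only 6, so (2,3) = 6.
(3,3) = 8 − 6 = 2 completes the 8 down.
(3,2) = 7 − 2 = 5 completes the 7 across.
(2,2) = 8: the only remaining digit allowed by both the 23 across and the 19 down.
(1,2) = 19 − 13 = 6 completes the 19 down.
(2,1) = 23 − 14 = 9 completes the 23 across.
(1,1) = 10 − 6 = 4 completes the 10 across.

4 6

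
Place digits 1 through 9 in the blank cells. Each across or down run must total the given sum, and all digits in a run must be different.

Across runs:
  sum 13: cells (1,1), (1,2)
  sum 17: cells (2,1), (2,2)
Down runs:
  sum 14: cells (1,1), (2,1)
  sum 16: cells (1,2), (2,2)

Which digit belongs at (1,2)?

17 in 2 cells must be {8,9}; 16 in 2 cells must be {7,9}.
The 17 across and the 16 down share only 9, so (2,2) = 9.
(1,2) = 16 − 9 = 7 completes the 16 down.
(2,1) = 17 − 9 = 8 completes the 17 across.
(1,1) = 13 − 7 = 6 completes the 13 across.

7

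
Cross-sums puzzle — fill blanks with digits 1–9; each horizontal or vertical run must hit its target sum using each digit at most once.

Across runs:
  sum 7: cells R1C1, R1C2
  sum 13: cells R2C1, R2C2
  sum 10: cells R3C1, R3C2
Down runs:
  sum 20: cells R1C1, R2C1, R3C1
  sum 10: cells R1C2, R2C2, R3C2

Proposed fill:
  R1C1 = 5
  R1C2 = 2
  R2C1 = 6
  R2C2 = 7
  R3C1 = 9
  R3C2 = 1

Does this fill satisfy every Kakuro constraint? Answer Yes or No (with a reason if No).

Across: 5+2=7; 6+7=13; 9+1=10. Down: 5+6+9=20; 2+7+1=10. No digit repeats within any run.

Yes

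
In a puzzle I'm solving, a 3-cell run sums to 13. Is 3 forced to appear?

Counterexample: {1,4,8} sums to 13 without using 3.

No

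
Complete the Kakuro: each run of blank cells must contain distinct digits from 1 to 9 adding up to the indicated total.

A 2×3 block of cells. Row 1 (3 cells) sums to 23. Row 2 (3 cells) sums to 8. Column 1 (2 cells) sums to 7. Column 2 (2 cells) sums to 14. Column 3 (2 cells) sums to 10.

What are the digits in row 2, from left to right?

1 5 2

23 in 3 cells must be {6,8,9}.
The 23 across and the 7 down share only 6, so (1,1) = 6.
(2,1) = 7 − 6 = 1 completes the 7 down.
Given what's placed, (2,2) must be 5 to fit the 8 across and 14 down.
(2,3) = 8 − 6 = 2 completes the 8 across.
(1,2) = 14 − 5 = 9 completes the 14 down.
(1,3) = 23 − 15 = 8 completes the 23 across.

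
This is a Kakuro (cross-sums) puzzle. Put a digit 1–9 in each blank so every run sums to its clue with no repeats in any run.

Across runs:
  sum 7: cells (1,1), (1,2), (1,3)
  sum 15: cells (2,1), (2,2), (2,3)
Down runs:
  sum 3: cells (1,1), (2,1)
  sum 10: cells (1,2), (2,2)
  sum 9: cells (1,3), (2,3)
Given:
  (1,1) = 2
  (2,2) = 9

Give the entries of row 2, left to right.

7 in 3 cells must be {1,2,4}; 3 in 2 cells must be {1,2}.
(1,2) = 10 − 9 = 1 completes the 10 down.
(1,3) = 7 − 3 = 4 completes the 7 across.
(2,1) = 3 − 2 = 1 completes the 3 down.
(2,3) = 15 − 10 = 5 completes the 15 across.

1 9 5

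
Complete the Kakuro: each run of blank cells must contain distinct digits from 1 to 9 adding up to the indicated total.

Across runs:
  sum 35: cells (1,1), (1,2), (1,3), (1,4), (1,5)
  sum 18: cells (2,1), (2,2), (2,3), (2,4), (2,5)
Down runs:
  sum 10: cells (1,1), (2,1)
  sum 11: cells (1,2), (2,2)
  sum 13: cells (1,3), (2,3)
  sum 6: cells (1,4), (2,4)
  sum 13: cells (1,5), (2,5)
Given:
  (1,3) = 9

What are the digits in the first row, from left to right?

8 6 9 5 7

35 in 5 cells must be {5,6,7,8,9}.
Given what's placed, (1,4) must be 5 to fit the 35 across and 6 down.
(2,3) = 13 − 9 = 4 completes the 13 down.
(2,4) = 6 − 5 = 1 completes the 6 down.
No cell is forced outright now. (1,1) can only be 6 or 7 or 8 (the digits allowed by both its 35 across and its 10 down). If (1,1) = 6: then (2,1) would have to be in {2,3,5,6,8} for the 18 across but in {4} for the 10 down — contradiction. If (1,1) = 7: that forces (2,1) = 3, (2,5) = 8, after which (1,5) would have to be in {6,8} for the 35 across but in {5} for the 13 down — contradiction. So (1,1) = 8.
(2,1) = 10 − 8 = 2 completes the 10 down.
Nothing is forced directly, so branch on (1,2), whose candidates are 6 or 7. If (1,2) = 7: that forces (1,5) = 6, after which (2,2) would have to be in {3,5,6,8} for the 18 across but in {4} for the 11 down — contradiction. So (1,2) = 6.
(1,5) = 35 − 28 = 7 completes the 35 across.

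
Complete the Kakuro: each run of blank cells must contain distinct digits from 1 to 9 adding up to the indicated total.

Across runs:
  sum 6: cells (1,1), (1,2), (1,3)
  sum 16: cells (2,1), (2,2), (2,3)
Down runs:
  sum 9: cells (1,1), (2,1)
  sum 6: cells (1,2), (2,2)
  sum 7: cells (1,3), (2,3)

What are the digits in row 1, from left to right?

2 1 3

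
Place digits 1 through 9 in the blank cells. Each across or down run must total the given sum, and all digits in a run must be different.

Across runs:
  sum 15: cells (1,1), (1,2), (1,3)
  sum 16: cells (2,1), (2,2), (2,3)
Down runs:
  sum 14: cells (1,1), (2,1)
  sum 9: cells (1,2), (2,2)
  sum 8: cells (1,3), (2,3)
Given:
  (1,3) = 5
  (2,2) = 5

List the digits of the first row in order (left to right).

(1,2) = 9 − 5 = 4 completes the 9 down.
(2,3) = 8 − 5 = 3 completes the 8 down.
(1,1) = 15 − 9 = 6 completes the 15 across.
(2,1) = 16 − 8 = 8 completes the 16 across.

6 4 5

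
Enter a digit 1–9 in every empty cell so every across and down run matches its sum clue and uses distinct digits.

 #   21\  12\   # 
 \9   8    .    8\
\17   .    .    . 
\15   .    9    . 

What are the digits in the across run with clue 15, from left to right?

R1C2 = 9 − 8 = 1 completes the 9 across.
R2C2 = 12 − 10 = 2 completes the 12 down.
Given what's placed, R3C1 must be 4 to fit the 15 across and 21 down.
R3C3 = 15 − 13 = 2 completes the 15 across.
R2C1 = 21 − 12 = 9 completes the 21 down.
R2C3 = 17 − 11 = 6 completes the 17 across.

4, 9, 2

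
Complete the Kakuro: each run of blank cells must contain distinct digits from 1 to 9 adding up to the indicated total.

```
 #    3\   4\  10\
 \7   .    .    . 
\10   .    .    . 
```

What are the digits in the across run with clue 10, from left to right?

1, 3, 6

7 in 3 cells must be {1,2,4}; 3 in 2 cells must be {1,2}; 4 in 2 cells must be {1,3}.
The 7 across and the 4 down share only 1, so R1C2 = 1.
R2C2 = 4 − 1 = 3 completes the 4 down.
Given what's placed, R1C1 must be 2 to fit the 7 across and 3 down.
R1C3 = 7 − 3 = 4 completes the 7 across.
R2C1 = 3 − 2 = 1 completes the 3 down.
R2C3 = 10 − 4 = 6 completes the 10 across.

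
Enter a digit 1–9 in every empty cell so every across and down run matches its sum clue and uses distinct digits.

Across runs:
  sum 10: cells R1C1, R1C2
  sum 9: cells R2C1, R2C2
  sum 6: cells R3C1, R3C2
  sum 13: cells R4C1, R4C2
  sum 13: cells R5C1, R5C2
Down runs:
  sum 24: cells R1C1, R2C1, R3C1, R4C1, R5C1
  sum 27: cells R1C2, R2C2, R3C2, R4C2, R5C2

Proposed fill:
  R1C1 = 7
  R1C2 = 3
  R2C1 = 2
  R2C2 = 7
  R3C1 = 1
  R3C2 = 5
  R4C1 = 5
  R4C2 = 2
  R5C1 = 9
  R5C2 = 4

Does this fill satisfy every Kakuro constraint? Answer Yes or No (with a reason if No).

No — the across run R4C1–R4C2 sums to 7, not 13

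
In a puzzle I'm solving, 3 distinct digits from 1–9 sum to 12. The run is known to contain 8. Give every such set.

3 distinct digits from 1–9 sum between 6 and 24.
Keeping only sets containing 8.
Only one set works: {1,3,8}.

{1,3,8}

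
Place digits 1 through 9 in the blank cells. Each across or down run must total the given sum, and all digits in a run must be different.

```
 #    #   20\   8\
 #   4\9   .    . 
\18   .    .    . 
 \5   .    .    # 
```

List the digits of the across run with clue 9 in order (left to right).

4 in 2 cells must be {1,3}.
Nothing is forced directly, so branch on R2C1, whose candidates are 1 or 3. If R2C1 = 1: then R2C3 would have to be in {8,9} for the 18 across but in {1,2,3,5,6,7} for the 8 down — contradiction. So R2C1 = 3.
R3C1 = 4 − 3 = 1 completes the 4 down.
R3C2 = 5 − 1 = 4 completes the 5 across.
R1C2 = 7: the only remaining digit allowed by both the 9 across and the 20 down.
R1C3 = 9 − 7 = 2 completes the 9 across.
R2C2 = 20 − 11 = 9 completes the 20 down.
R2C3 = 18 − 12 = 6 completes the 18 across.

7 2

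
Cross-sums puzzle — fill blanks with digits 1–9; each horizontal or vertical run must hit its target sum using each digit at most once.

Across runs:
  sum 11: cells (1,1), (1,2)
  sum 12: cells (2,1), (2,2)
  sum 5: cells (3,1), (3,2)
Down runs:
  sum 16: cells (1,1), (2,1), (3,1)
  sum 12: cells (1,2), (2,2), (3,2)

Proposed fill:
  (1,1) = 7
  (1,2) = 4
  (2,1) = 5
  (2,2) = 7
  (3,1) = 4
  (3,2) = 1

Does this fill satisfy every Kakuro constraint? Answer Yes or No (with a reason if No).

Yes

Across: 7+4=11; 5+7=12; 4+1=5. Down: 7+5+4=16; 4+7+1=12. No digit repeats within any run.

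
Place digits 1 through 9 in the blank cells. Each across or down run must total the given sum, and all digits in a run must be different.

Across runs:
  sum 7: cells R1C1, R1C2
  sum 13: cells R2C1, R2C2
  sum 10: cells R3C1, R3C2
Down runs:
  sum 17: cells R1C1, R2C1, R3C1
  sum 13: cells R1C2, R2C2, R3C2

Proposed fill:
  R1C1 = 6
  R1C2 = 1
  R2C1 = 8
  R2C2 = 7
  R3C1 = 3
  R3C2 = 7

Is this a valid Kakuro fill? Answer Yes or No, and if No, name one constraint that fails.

No — the across run R2C1–R2C2 sums to 15, not 13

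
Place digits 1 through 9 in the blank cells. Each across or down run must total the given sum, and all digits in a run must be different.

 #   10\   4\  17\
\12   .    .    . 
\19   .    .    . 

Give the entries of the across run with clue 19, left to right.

4 in 2 cells must be {1,3}; 17 in 2 cells must be {8,9}.
The 19 across and the 4 down share only 3, so R2C2 = 3.
Given what's placed, R2C3 must be 9 to fit the 19 across and 17 down.
R1C2 = 4 − 3 = 1 completes the 4 down.
R1C3 = 17 − 9 = 8 completes the 17 down.
R2C1 = 19 − 12 = 7 completes the 19 across.
R1C1 = 12 − 9 = 3 completes the 12 across.

7 3 9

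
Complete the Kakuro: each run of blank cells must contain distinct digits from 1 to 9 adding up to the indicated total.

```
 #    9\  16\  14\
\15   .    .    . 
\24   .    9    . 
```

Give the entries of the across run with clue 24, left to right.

24 in 3 cells must be {7,8,9}; 16 in 2 cells must be {7,9}.
R1C2 = 16 − 9 = 7 completes the 16 down.
R2C3 = 8: the only remaining digit allowed by both the 24 across and the 14 down.
R1C3 = 14 − 8 = 6 completes the 14 down.
R2C1 = 24 − 17 = 7 completes the 24 across.
R1C1 = 15 − 13 = 2 completes the 15 across.

7 9 8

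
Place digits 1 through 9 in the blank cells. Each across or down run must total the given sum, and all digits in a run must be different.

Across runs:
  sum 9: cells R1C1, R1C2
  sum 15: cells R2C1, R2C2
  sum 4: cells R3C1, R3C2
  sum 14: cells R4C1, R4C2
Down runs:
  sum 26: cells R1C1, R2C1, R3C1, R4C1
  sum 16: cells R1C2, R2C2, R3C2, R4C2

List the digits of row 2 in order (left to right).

8 7

4 in 2 cells must be {1,3}.
Only 3 fits R3C1 under both its across sum 4 and down sum 26.
R3C2 = 4 − 3 = 1 completes the 4 across.
Nothing is forced directly, so branch on R1C1, whose candidates are 6 or 8. If R1C1 = 8: then R1C2 would have to be in {1} for the 9 across but in {2,3,4,5,6,7,8,9} for the 16 down — contradiction. So R1C1 = 6.
R1C2 = 9 − 6 = 3 completes the 9 across.
No cell is forced outright now. R2C1 can only be 8 or 9 (the digits allowed by both its 15 across and its 26 down). If R2C1 = 9: then R2C2 would have to be in {6} for the 15 across but in {4,5,7,8} for the 16 down — contradiction. So R2C1 = 8.
R2C2 = 15 − 8 = 7 completes the 15 across.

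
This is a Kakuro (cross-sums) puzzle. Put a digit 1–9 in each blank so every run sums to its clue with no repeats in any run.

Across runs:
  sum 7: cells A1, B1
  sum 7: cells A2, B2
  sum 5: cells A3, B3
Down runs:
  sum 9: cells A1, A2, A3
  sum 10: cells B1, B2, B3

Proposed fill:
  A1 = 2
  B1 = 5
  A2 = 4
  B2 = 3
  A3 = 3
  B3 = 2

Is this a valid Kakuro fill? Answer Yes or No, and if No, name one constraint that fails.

Across: 2+5=7; 4+3=7; 3+2=5. Down: 2+4+3=9; 5+3+2=10. No digit repeats within any run.

Yes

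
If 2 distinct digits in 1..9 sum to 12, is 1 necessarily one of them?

No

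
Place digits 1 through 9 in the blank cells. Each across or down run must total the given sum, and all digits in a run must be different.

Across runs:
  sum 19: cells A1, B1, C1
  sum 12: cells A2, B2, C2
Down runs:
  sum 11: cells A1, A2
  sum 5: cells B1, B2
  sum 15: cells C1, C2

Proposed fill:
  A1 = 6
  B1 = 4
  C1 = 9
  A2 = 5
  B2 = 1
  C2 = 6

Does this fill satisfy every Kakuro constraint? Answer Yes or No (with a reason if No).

Across: 6+4+9=19; 5+1+6=12. Down: 6+5=11; 4+1=5; 9+6=15. No digit repeats within any run.

Yes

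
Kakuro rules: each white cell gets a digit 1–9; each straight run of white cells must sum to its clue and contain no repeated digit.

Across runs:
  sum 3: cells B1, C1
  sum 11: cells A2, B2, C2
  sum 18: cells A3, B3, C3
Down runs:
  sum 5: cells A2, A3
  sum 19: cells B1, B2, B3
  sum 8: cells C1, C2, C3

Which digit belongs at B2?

3 in 2 cells must be {1,2}.
Only 2 fits B1 under both its across sum 3 and down sum 19.
C1 = 3 − 2 = 1 completes the 3 across.
Given what's placed, B2 must be 8 to fit the 11 across and 19 down.

8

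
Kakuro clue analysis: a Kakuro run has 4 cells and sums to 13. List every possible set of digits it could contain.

{1,2,3,7}; {1,2,4,6}; {1,3,4,5}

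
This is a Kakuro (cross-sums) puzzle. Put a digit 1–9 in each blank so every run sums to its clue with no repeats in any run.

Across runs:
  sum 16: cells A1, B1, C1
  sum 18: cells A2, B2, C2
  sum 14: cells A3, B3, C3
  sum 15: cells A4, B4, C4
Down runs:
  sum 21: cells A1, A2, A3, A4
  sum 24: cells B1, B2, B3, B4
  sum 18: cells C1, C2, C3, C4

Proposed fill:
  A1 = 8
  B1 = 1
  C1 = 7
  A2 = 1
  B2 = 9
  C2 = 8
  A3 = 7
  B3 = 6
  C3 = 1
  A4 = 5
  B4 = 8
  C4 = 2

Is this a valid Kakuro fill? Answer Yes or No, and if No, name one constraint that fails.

Yes

Across: 8+1+7=16; 1+9+8=18; 7+6+1=14; 5+8+2=15. Down: 8+1+7+5=21; 1+9+6+8=24; 7+8+1+2=18. No digit repeats within any run.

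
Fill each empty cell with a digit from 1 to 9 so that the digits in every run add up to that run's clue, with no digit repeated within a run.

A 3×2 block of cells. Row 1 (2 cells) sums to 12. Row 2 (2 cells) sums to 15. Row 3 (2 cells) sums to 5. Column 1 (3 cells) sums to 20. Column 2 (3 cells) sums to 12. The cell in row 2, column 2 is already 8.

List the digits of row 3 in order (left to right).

(1,2) = 3: the only remaining digit allowed by both the 12 across and the 12 down.
(2,1) = 15 − 8 = 7 completes the 15 across.
Given what's placed, (3,1) must be 4 to fit the 5 across and 20 down.
(3,2) = 5 − 4 = 1 completes the 5 across.
(1,1) = 12 − 3 = 9 completes the 12 across.

4 1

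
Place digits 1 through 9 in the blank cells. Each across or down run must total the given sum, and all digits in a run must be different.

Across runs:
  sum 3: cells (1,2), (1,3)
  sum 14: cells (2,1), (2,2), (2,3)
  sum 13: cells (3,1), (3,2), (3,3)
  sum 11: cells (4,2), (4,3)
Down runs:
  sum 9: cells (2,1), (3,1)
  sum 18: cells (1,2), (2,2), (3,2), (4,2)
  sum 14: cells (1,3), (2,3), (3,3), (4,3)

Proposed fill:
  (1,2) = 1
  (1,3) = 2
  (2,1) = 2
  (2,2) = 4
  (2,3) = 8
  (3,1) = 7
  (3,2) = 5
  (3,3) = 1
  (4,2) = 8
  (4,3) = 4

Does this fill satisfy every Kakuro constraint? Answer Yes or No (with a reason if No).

No — the down run (1,3)–(4,3) sums to 15, not 14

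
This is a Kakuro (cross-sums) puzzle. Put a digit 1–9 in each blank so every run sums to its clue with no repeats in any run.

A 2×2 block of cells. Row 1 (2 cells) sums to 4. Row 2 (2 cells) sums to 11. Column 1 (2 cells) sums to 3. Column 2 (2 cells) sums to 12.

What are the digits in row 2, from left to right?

4 in 2 cells must be {1,3}; 3 in 2 cells must be {1,2}.
The 4 across and the 3 down share only 1, so (1,1) = 1.
(1,2) = 4 − 1 = 3 completes the 4 across.
(2,1) = 3 − 1 = 2 completes the 3 down.
(2,2) = 11 − 2 = 9 completes the 11 across.

2, 9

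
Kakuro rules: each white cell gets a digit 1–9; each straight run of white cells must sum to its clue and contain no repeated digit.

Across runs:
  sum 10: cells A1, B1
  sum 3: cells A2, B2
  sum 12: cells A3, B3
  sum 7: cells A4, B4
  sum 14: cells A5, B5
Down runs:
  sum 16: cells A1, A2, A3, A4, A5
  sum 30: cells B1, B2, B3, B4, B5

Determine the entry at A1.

4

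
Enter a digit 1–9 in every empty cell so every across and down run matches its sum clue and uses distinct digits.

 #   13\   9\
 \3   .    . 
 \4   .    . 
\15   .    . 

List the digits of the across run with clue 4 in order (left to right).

3 in 2 cells must be {1,2}; 4 in 2 cells must be {1,3}.
The 15 across and the 9 down share only 6, so R3C2 = 6.
Given what's placed, R2C2 must be 1 to fit the 4 across and 9 down.
R3C1 = 15 − 6 = 9 completes the 15 across.
R1C1 = 1: the only remaining digit allowed by both the 3 across and the 13 down.
R1C2 = 3 − 1 = 2 completes the 3 across.
R2C1 = 4 − 1 = 3 completes the 4 across.

3 1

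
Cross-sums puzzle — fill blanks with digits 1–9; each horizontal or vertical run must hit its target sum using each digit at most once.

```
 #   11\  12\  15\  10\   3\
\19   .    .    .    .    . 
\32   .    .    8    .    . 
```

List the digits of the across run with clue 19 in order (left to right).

2, 5, 7, 4, 1

3 in 2 cells must be {1,2}.
R1C3 = 15 − 8 = 7 completes the 15 down.
Given what's placed, R2C5 must be 2 to fit the 32 across and 3 down.
R1C5 = 3 − 2 = 1 completes the 3 down.
Nothing is forced directly, so branch on R2C4, whose candidates are 6 or 7 or 9. If R2C4 = 7: that forces R1C4 = 3, R2C2 = 9, after which R1C2 would have to be in {2,6} for the 19 across but in {3} for the 12 down — contradiction. If R2C4 = 9: then R1C4 would have to be in {2,3,4,5,6} for the 19 across but in {1} for the 10 down — contradiction. So R2C4 = 6.
R1C4 = 10 − 6 = 4 completes the 10 down.
R1C2 = 5: the only remaining digit allowed by both the 19 across and the 12 down.
R2C2 = 12 − 5 = 7 completes the 12 down.
R1C1 = 19 − 17 = 2 completes the 19 across.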